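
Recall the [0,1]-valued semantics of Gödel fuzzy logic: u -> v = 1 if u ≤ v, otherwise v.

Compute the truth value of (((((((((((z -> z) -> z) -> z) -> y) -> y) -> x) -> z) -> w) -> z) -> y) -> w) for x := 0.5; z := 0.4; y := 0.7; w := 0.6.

(z -> z): 0.4 ≤ 0.4, so result = 1
((z -> z) -> z): 1 > 0.4, so result = 0.4
(((z -> z) -> z) -> z): 0.4 ≤ 0.4, so result = 1
((((z -> z) -> z) -> z) -> y): 1 > 0.7, so result = 0.7
(((((z -> z) -> z) -> z) -> y) -> y): 0.7 ≤ 0.7, so result = 1
((((((z -> z) -> z) -> z) -> y) -> y) -> x): 1 > 0.5, so result = 0.5
(((((((z -> z) -> z) -> z) -> y) -> y) -> x) -> z): 0.5 > 0.4, so result = 0.4
((((((((z -> z) -> z) -> z) -> y) -> y) -> x) -> z) -> w): 0.4 ≤ 0.6, so result = 1
(((((((((z -> z) -> z) -> z) -> y) -> y) -> x) -> z) -> w) -> z): 1 > 0.4, so result = 0.4
((((((((((z -> z) -> z) -> z) -> y) -> y) -> x) -> z) -> w) -> z) -> y): 0.4 ≤ 0.7, so result = 1
(((((((((((z -> z) -> z) -> z) -> y) -> y) -> x) -> z) -> w) -> z) -> y) -> w): 1 > 0.6, so result = 0.6

0.60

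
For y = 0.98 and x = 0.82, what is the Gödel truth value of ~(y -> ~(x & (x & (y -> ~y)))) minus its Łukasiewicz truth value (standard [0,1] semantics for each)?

Gödel evaluation:
  ~y: Gödel ¬ of 0.98 = 0 (operand ≠ 0)
  (y -> ~y): 0.98 > 0, so result = 0
  (x & (y -> ~y)) = min(0.82, 0) = 0
  (x & (x & (y -> ~y))) = min(0.82, 0) = 0
  ~(x & (x & (y -> ~y))): Gödel ¬ of 0 = 1 (operand is 0)
  (y -> ~(x & (x & (y -> ~y)))): 0.98 ≤ 1, so result = 1
  ~(y -> ~(x & (x & (y -> ~y)))): Gödel ¬ of 1 = 0 (operand ≠ 0)
  Gödel value = 0
Łukasiewicz evaluation:
  ~y: Łukasiewicz ¬ gives 1 − 0.98 = 0.02
  (y -> ~y): min(1, 1 − 0.98 + 0.02) = 0.04
  (x & (y -> ~y)) = min(0.82, 0.04) = 0.04
  (x & (x & (y -> ~y))) = min(0.82, 0.04) = 0.04
  ~(x & (x & (y -> ~y))): Łukasiewicz ¬ gives 1 − 0.04 = 0.96
  (y -> ~(x & (x & (y -> ~y)))): min(1, 1 − 0.98 + 0.96) = 0.98
  ~(y -> ~(x & (x & (y -> ~y)))): Łukasiewicz ¬ gives 1 − 0.98 = 0.02
  Łukasiewicz value = 0.02
Difference: 0 − 0.02 = -0.02

-0.02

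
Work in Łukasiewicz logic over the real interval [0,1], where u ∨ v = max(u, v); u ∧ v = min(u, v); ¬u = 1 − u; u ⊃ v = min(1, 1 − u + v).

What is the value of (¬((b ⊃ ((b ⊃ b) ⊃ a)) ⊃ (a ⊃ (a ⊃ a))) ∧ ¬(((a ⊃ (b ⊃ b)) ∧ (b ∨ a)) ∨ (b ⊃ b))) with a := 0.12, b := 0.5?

(b ⊃ b): min(1, 1 − 0.5 + 0.5) = 1
((b ⊃ b) ⊃ a): min(1, 1 − 1 + 0.12) = 0.12
(b ⊃ ((b ⊃ b) ⊃ a)): min(1, 1 − 0.5 + 0.12) = 0.62
(a ⊃ a): min(1, 1 − 0.12 + 0.12) = 1
(a ⊃ (a ⊃ a)): min(1, 1 − 0.12 + 1) = 1
((b ⊃ ((b ⊃ b) ⊃ a)) ⊃ (a ⊃ (a ⊃ a))): min(1, 1 − 0.62 + 1) = 1
¬((b ⊃ ((b ⊃ b) ⊃ a)) ⊃ (a ⊃ (a ⊃ a))): Łukasiewicz ¬ gives 1 − 1 = 0
(b ⊃ b): min(1, 1 − 0.5 + 0.5) = 1
(a ⊃ (b ⊃ b)): min(1, 1 − 0.12 + 1) = 1
(b ∨ a) = max(0.5, 0.12) = 0.5
((a ⊃ (b ⊃ b)) ∧ (b ∨ a)) = min(1, 0.5) = 0.5
(b ⊃ b): min(1, 1 − 0.5 + 0.5) = 1
(((a ⊃ (b ⊃ b)) ∧ (b ∨ a)) ∨ (b ⊃ b)) = max(0.5, 1) = 1
¬(((a ⊃ (b ⊃ b)) ∧ (b ∨ a)) ∨ (b ⊃ b)): Łukasiewicz ¬ gives 1 − 1 = 0
(¬((b ⊃ ((b ⊃ b) ⊃ a)) ⊃ (a ⊃ (a ⊃ a))) ∧ ¬(((a ⊃ (b ⊃ b)) ∧ (b ∨ a)) ∨ (b ⊃ b))) = min(0, 0) = 0

0.00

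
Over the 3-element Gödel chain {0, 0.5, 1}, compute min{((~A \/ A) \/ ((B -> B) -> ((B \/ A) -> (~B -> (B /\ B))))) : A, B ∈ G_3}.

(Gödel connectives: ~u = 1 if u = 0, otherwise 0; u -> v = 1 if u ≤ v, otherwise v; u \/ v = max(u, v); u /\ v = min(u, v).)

0.50

The minimum is attained at A = 0.5, B = 0:
  ~A: Gödel ¬ of 0.5 = 0 (operand ≠ 0)
  (~A \/ A) = max(0, 0.5) = 0.5
  (B -> B): 0 ≤ 0, so result = 1
  (B \/ A) = max(0, 0.5) = 0.5
  ~B: Gödel ¬ of 0 = 1 (operand is 0)
  (B /\ B) = min(0, 0) = 0
  (~B -> (B /\ B)): 1 > 0, so result = 0
  ((B \/ A) -> (~B -> (B /\ B))): 0.5 > 0, so result = 0
  ((B -> B) -> ((B \/ A) -> (~B -> (B /\ B)))): 1 > 0, so result = 0
  ((~A \/ A) \/ ((B -> B) -> ((B \/ A) -> (~B -> (B /\ B))))) = max(0.5, 0) = 0.5
Checking all 9 assignments confirms none give a value below 0.50.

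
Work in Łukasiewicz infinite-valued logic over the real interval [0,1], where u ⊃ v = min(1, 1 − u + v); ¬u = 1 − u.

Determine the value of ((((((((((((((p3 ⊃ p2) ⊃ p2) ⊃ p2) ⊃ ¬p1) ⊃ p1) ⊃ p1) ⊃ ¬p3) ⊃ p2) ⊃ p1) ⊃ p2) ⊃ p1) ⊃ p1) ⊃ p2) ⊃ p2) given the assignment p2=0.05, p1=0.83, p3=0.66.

0.83

(p3 ⊃ p2): min(1, 1 − 0.66 + 0.05) = 0.39
((p3 ⊃ p2) ⊃ p2): min(1, 1 − 0.39 + 0.05) = 0.66
(((p3 ⊃ p2) ⊃ p2) ⊃ p2): min(1, 1 − 0.66 + 0.05) = 0.39
¬p1: Łukasiewicz ¬ gives 1 − 0.83 = 0.17
((((p3 ⊃ p2) ⊃ p2) ⊃ p2) ⊃ ¬p1): min(1, 1 − 0.39 + 0.17) = 0.78
(((((p3 ⊃ p2) ⊃ p2) ⊃ p2) ⊃ ¬p1) ⊃ p1): min(1, 1 − 0.78 + 0.83) = 1
((((((p3 ⊃ p2) ⊃ p2) ⊃ p2) ⊃ ¬p1) ⊃ p1) ⊃ p1): min(1, 1 − 1 + 0.83) = 0.83
¬p3: Łukasiewicz ¬ gives 1 − 0.66 = 0.34
(((((((p3 ⊃ p2) ⊃ p2) ⊃ p2) ⊃ ¬p1) ⊃ p1) ⊃ p1) ⊃ ¬p3): min(1, 1 − 0.83 + 0.34) = 0.51
((((((((p3 ⊃ p2) ⊃ p2) ⊃ p2) ⊃ ¬p1) ⊃ p1) ⊃ p1) ⊃ ¬p3) ⊃ p2): min(1, 1 − 0.51 + 0.05) = 0.54
(((((((((p3 ⊃ p2) ⊃ p2) ⊃ p2) ⊃ ¬p1) ⊃ p1) ⊃ p1) ⊃ ¬p3) ⊃ p2) ⊃ p1): min(1, 1 − 0.54 + 0.83) = 1
((((((((((p3 ⊃ p2) ⊃ p2) ⊃ p2) ⊃ ¬p1) ⊃ p1) ⊃ p1) ⊃ ¬p3) ⊃ p2) ⊃ p1) ⊃ p2): min(1, 1 − 1 + 0.05) = 0.05
(((((((((((p3 ⊃ p2) ⊃ p2) ⊃ p2) ⊃ ¬p1) ⊃ p1) ⊃ p1) ⊃ ¬p3) ⊃ p2) ⊃ p1) ⊃ p2) ⊃ p1): min(1, 1 − 0.05 + 0.83) = 1
((((((((((((p3 ⊃ p2) ⊃ p2) ⊃ p2) ⊃ ¬p1) ⊃ p1) ⊃ p1) ⊃ ¬p3) ⊃ p2) ⊃ p1) ⊃ p2) ⊃ p1) ⊃ p1): min(1, 1 − 1 + 0.83) = 0.83
(((((((((((((p3 ⊃ p2) ⊃ p2) ⊃ p2) ⊃ ¬p1) ⊃ p1) ⊃ p1) ⊃ ¬p3) ⊃ p2) ⊃ p1) ⊃ p2) ⊃ p1) ⊃ p1) ⊃ p2): min(1, 1 − 0.83 + 0.05) = 0.22
((((((((((((((p3 ⊃ p2) ⊃ p2) ⊃ p2) ⊃ ¬p1) ⊃ p1) ⊃ p1) ⊃ ¬p3) ⊃ p2) ⊃ p1) ⊃ p2) ⊃ p1) ⊃ p1) ⊃ p2) ⊃ p2): min(1, 1 − 0.22 + 0.05) = 0.83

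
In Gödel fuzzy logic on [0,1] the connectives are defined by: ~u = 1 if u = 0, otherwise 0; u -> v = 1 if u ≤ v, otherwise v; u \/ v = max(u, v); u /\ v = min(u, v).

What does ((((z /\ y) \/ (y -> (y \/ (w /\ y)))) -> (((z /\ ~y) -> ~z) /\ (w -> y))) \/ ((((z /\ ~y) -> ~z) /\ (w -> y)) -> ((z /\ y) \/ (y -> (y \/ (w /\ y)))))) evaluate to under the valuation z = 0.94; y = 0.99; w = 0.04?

(z /\ y) = min(0.94, 0.99) = 0.94
(w /\ y) = min(0.04, 0.99) = 0.04
(y \/ (w /\ y)) = max(0.99, 0.04) = 0.99
(y -> (y \/ (w /\ y))): 0.99 ≤ 0.99, so result = 1
((z /\ y) \/ (y -> (y \/ (w /\ y)))) = max(0.94, 1) = 1
~y: Gödel ¬ of 0.99 = 0 (operand ≠ 0)
(z /\ ~y) = min(0.94, 0) = 0
~z: Gödel ¬ of 0.94 = 0 (operand ≠ 0)
((z /\ ~y) -> ~z): 0 ≤ 0, so result = 1
(w -> y): 0.04 ≤ 0.99, so result = 1
(((z /\ ~y) -> ~z) /\ (w -> y)) = min(1, 1) = 1
(((z /\ y) \/ (y -> (y \/ (w /\ y)))) -> (((z /\ ~y) -> ~z) /\ (w -> y))): 1 ≤ 1, so result = 1
~y: Gödel ¬ of 0.99 = 0 (operand ≠ 0)
(z /\ ~y) = min(0.94, 0) = 0
~z: Gödel ¬ of 0.94 = 0 (operand ≠ 0)
((z /\ ~y) -> ~z): 0 ≤ 0, so result = 1
(w -> y): 0.04 ≤ 0.99, so result = 1
(((z /\ ~y) -> ~z) /\ (w -> y)) = min(1, 1) = 1
(z /\ y) = min(0.94, 0.99) = 0.94
(w /\ y) = min(0.04, 0.99) = 0.04
(y \/ (w /\ y)) = max(0.99, 0.04) = 0.99
(y -> (y \/ (w /\ y))): 0.99 ≤ 0.99, so result = 1
((z /\ y) \/ (y -> (y \/ (w /\ y)))) = max(0.94, 1) = 1
((((z /\ ~y) -> ~z) /\ (w -> y)) -> ((z /\ y) \/ (y -> (y \/ (w /\ y))))): 1 ≤ 1, so result = 1
((((z /\ y) \/ (y -> (y \/ (w /\ y)))) -> (((z /\ ~y) -> ~z) /\ (w -> y))) \/ ((((z /\ ~y) -> ~z) /\ (w -> y)) -> ((z /\ y) \/ (y -> (y \/ (w /\ y)))))) = max(1, 1) = 1

1.00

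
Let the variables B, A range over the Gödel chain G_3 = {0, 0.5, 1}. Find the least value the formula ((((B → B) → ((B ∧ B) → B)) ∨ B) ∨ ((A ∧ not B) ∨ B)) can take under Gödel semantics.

1.00

Every assignment gives 1. For instance at B = 0, A = 0:
  (B → B): 0 ≤ 0, so result = 1
  (B ∧ B) = min(0, 0) = 0
  ((B ∧ B) → B): 0 ≤ 0, so result = 1
  ((B → B) → ((B ∧ B) → B)): 1 ≤ 1, so result = 1
  (((B → B) → ((B ∧ B) → B)) ∨ B) = max(1, 0) = 1
  not B: Gödel ¬ of 0 = 1 (operand is 0)
  (A ∧ not B) = min(0, 1) = 0
  ((A ∧ not B) ∨ B) = max(0, 0) = 0
  ((((B → B) → ((B ∧ B) → B)) ∨ B) ∨ ((A ∧ not B) ∨ B)) = max(1, 0) = 1
All 9 assignments give value 1 — the formula is a G_3-tautology.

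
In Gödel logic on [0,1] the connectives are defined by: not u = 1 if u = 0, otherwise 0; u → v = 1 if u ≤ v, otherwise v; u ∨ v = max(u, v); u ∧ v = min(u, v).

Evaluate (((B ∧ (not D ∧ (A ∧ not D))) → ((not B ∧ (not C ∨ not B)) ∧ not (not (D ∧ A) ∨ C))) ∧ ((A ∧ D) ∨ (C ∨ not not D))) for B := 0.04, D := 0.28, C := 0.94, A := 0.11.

1.00

not D: Gödel ¬ of 0.28 = 0 (operand ≠ 0)
not D: Gödel ¬ of 0.28 = 0 (operand ≠ 0)
(A ∧ not D) = min(0.11, 0) = 0
(not D ∧ (A ∧ not D)) = min(0, 0) = 0
(B ∧ (not D ∧ (A ∧ not D))) = min(0.04, 0) = 0
not B: Gödel ¬ of 0.04 = 0 (operand ≠ 0)
not C: Gödel ¬ of 0.94 = 0 (operand ≠ 0)
not B: Gödel ¬ of 0.04 = 0 (operand ≠ 0)
(not C ∨ not B) = max(0, 0) = 0
(not B ∧ (not C ∨ not B)) = min(0, 0) = 0
(D ∧ A) = min(0.28, 0.11) = 0.11
not (D ∧ A): Gödel ¬ of 0.11 = 0 (operand ≠ 0)
(not (D ∧ A) ∨ C) = max(0, 0.94) = 0.94
not (not (D ∧ A) ∨ C): Gödel ¬ of 0.94 = 0 (operand ≠ 0)
((not B ∧ (not C ∨ not B)) ∧ not (not (D ∧ A) ∨ C)) = min(0, 0) = 0
((B ∧ (not D ∧ (A ∧ not D))) → ((not B ∧ (not C ∨ not B)) ∧ not (not (D ∧ A) ∨ C))): 0 ≤ 0, so result = 1
(A ∧ D) = min(0.11, 0.28) = 0.11
not D: Gödel ¬ of 0.28 = 0 (operand ≠ 0)
not not D: Gödel ¬ of 0 = 1 (operand is 0)
(C ∨ not not D) = max(0.94, 1) = 1
((A ∧ D) ∨ (C ∨ not not D)) = max(0.11, 1) = 1
(((B ∧ (not D ∧ (A ∧ not D))) → ((not B ∧ (not C ∨ not B)) ∧ not (not (D ∧ A) ∨ C))) ∧ ((A ∧ D) ∨ (C ∨ not not D))) = min(1, 1) = 1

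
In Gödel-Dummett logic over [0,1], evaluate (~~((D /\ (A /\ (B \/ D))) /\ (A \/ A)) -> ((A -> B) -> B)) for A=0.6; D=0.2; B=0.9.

0.90

(B \/ D) = max(0.9, 0.2) = 0.9
(A /\ (B \/ D)) = min(0.6, 0.9) = 0.6
(D /\ (A /\ (B \/ D))) = min(0.2, 0.6) = 0.2
(A \/ A) = max(0.6, 0.6) = 0.6
((D /\ (A /\ (B \/ D))) /\ (A \/ A)) = min(0.2, 0.6) = 0.2
~((D /\ (A /\ (B \/ D))) /\ (A \/ A)): Gödel ¬ of 0.2 = 0 (operand ≠ 0)
~~((D /\ (A /\ (B \/ D))) /\ (A \/ A)): Gödel ¬ of 0 = 1 (operand is 0)
(A -> B): 0.6 ≤ 0.9, so result = 1
((A -> B) -> B): 1 > 0.9, so result = 0.9
(~~((D /\ (A /\ (B \/ D))) /\ (A \/ A)) -> ((A -> B) -> B)): 1 > 0.9, so result = 0.9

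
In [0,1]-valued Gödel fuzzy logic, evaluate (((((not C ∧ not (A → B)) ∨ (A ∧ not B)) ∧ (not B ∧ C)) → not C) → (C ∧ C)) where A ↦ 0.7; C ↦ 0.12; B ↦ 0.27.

not C: Gödel ¬ of 0.12 = 0 (operand ≠ 0)
(A → B): 0.7 > 0.27, so result = 0.27
not (A → B): Gödel ¬ of 0.27 = 0 (operand ≠ 0)
(not C ∧ not (A → B)) = min(0, 0) = 0
not B: Gödel ¬ of 0.27 = 0 (operand ≠ 0)
(A ∧ not B) = min(0.7, 0) = 0
((not C ∧ not (A → B)) ∨ (A ∧ not B)) = max(0, 0) = 0
not B: Gödel ¬ of 0.27 = 0 (operand ≠ 0)
(not B ∧ C) = min(0, 0.12) = 0
(((not C ∧ not (A → B)) ∨ (A ∧ not B)) ∧ (not B ∧ C)) = min(0, 0) = 0
not C: Gödel ¬ of 0.12 = 0 (operand ≠ 0)
((((not C ∧ not (A → B)) ∨ (A ∧ not B)) ∧ (not B ∧ C)) → not C): 0 ≤ 0, so result = 1
(C ∧ C) = min(0.12, 0.12) = 0.12
(((((not C ∧ not (A → B)) ∨ (A ∧ not B)) ∧ (not B ∧ C)) → not C) → (C ∧ C)): 1 > 0.12, so result = 0.12

0.12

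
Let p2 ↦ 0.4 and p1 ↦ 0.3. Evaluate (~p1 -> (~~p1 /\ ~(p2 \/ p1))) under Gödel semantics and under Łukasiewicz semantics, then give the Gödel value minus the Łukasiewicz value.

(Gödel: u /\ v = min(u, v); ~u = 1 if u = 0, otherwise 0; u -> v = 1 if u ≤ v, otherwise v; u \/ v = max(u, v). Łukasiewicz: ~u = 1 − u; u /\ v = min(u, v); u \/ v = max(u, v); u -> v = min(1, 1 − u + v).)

Gödel evaluation:
  ~p1: Gödel ¬ of 0.3 = 0 (operand ≠ 0)
  ~p1: Gödel ¬ of 0.3 = 0 (operand ≠ 0)
  ~~p1: Gödel ¬ of 0 = 1 (operand is 0)
  (p2 \/ p1) = max(0.4, 0.3) = 0.4
  ~(p2 \/ p1): Gödel ¬ of 0.4 = 0 (operand ≠ 0)
  (~~p1 /\ ~(p2 \/ p1)) = min(1, 0) = 0
  (~p1 -> (~~p1 /\ ~(p2 \/ p1))): 0 ≤ 0, so result = 1
  Gödel value = 1
Łukasiewicz evaluation:
  ~p1: Łukasiewicz ¬ gives 1 − 0.3 = 0.7
  ~p1: Łukasiewicz ¬ gives 1 − 0.3 = 0.7
  ~~p1: Łukasiewicz ¬ gives 1 − 0.7 = 0.3
  (p2 \/ p1) = max(0.4, 0.3) = 0.4
  ~(p2 \/ p1): Łukasiewicz ¬ gives 1 − 0.4 = 0.6
  (~~p1 /\ ~(p2 \/ p1)) = min(0.3, 0.6) = 0.3
  (~p1 -> (~~p1 /\ ~(p2 \/ p1))): min(1, 1 − 0.7 + 0.3) = 0.6
  Łukasiewicz value = 0.6
Difference: 1 − 0.6 = 0.40

0.40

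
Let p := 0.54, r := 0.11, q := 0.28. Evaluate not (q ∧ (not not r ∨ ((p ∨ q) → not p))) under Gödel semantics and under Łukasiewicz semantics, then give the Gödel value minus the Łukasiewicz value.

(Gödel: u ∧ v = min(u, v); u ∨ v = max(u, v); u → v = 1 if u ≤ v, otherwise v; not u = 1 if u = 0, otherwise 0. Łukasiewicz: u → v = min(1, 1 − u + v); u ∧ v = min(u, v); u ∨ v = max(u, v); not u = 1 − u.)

Gödel evaluation:
  not r: Gödel ¬ of 0.11 = 0 (operand ≠ 0)
  not not r: Gödel ¬ of 0 = 1 (operand is 0)
  (p ∨ q) = max(0.54, 0.28) = 0.54
  not p: Gödel ¬ of 0.54 = 0 (operand ≠ 0)
  ((p ∨ q) → not p): 0.54 > 0, so result = 0
  (not not r ∨ ((p ∨ q) → not p)) = max(1, 0) = 1
  (q ∧ (not not r ∨ ((p ∨ q) → not p))) = min(0.28, 1) = 0.28
  not (q ∧ (not not r ∨ ((p ∨ q) → not p))): Gödel ¬ of 0.28 = 0 (operand ≠ 0)
  Gödel value = 0
Łukasiewicz evaluation:
  not r: Łukasiewicz ¬ gives 1 − 0.11 = 0.89
  not not r: Łukasiewicz ¬ gives 1 − 0.89 = 0.11
  (p ∨ q) = max(0.54, 0.28) = 0.54
  not p: Łukasiewicz ¬ gives 1 − 0.54 = 0.46
  ((p ∨ q) → not p): min(1, 1 − 0.54 + 0.46) = 0.92
  (not not r ∨ ((p ∨ q) → not p)) = max(0.11, 0.92) = 0.92
  (q ∧ (not not r ∨ ((p ∨ q) → not p))) = min(0.28, 0.92) = 0.28
  not (q ∧ (not not r ∨ ((p ∨ q) → not p))): Łukasiewicz ¬ gives 1 − 0.28 = 0.72
  Łukasiewicz value = 0.72
Difference: 0 − 0.72 = -0.72

-0.72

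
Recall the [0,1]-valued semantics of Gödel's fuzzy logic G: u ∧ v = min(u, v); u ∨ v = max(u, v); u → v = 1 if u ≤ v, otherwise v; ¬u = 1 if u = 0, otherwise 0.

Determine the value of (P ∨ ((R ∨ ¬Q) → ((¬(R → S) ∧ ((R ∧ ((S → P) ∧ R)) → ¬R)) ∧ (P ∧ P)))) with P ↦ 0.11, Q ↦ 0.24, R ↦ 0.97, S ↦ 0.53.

0.11

¬Q: Gödel ¬ of 0.24 = 0 (operand ≠ 0)
(R ∨ ¬Q) = max(0.97, 0) = 0.97
(R → S): 0.97 > 0.53, so result = 0.53
¬(R → S): Gödel ¬ of 0.53 = 0 (operand ≠ 0)
(S → P): 0.53 > 0.11, so result = 0.11
((S → P) ∧ R) = min(0.11, 0.97) = 0.11
(R ∧ ((S → P) ∧ R)) = min(0.97, 0.11) = 0.11
¬R: Gödel ¬ of 0.97 = 0 (operand ≠ 0)
((R ∧ ((S → P) ∧ R)) → ¬R): 0.11 > 0, so result = 0
(¬(R → S) ∧ ((R ∧ ((S → P) ∧ R)) → ¬R)) = min(0, 0) = 0
(P ∧ P) = min(0.11, 0.11) = 0.11
((¬(R → S) ∧ ((R ∧ ((S → P) ∧ R)) → ¬R)) ∧ (P ∧ P)) = min(0, 0.11) = 0
((R ∨ ¬Q) → ((¬(R → S) ∧ ((R ∧ ((S → P) ∧ R)) → ¬R)) ∧ (P ∧ P))): 0.97 > 0, so result = 0
(P ∨ ((R ∨ ¬Q) → ((¬(R → S) ∧ ((R ∧ ((S → P) ∧ R)) → ¬R)) ∧ (P ∧ P)))) = max(0.11, 0) = 0.11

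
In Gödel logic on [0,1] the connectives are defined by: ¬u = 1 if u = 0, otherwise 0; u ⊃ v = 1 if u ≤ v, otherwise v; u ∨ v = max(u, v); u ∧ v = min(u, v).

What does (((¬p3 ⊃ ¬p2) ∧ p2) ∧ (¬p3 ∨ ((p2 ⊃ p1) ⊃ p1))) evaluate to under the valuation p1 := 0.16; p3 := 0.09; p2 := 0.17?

¬p3: Gödel ¬ of 0.09 = 0 (operand ≠ 0)
¬p2: Gödel ¬ of 0.17 = 0 (operand ≠ 0)
(¬p3 ⊃ ¬p2): 0 ≤ 0, so result = 1
((¬p3 ⊃ ¬p2) ∧ p2) = min(1, 0.17) = 0.17
¬p3: Gödel ¬ of 0.09 = 0 (operand ≠ 0)
(p2 ⊃ p1): 0.17 > 0.16, so result = 0.16
((p2 ⊃ p1) ⊃ p1): 0.16 ≤ 0.16, so result = 1
(¬p3 ∨ ((p2 ⊃ p1) ⊃ p1)) = max(0, 1) = 1
(((¬p3 ⊃ ¬p2) ∧ p2) ∧ (¬p3 ∨ ((p2 ⊃ p1) ⊃ p1))) = min(0.17, 1) = 0.17

0.17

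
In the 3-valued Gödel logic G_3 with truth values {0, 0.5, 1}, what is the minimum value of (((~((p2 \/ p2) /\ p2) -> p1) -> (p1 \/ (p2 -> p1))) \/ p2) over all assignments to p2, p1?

0.50

The minimum is attained at p2 = 0.5, p1 = 0:
  (p2 \/ p2) = max(0.5, 0.5) = 0.5
  ((p2 \/ p2) /\ p2) = min(0.5, 0.5) = 0.5
  ~((p2 \/ p2) /\ p2): Gödel ¬ of 0.5 = 0 (operand ≠ 0)
  (~((p2 \/ p2) /\ p2) -> p1): 0 ≤ 0, so result = 1
  (p2 -> p1): 0.5 > 0, so result = 0
  (p1 \/ (p2 -> p1)) = max(0, 0) = 0
  ((~((p2 \/ p2) /\ p2) -> p1) -> (p1 \/ (p2 -> p1))): 1 > 0, so result = 0
  (((~((p2 \/ p2) /\ p2) -> p1) -> (p1 \/ (p2 -> p1))) \/ p2) = max(0, 0.5) = 0.5
Checking all 9 assignments confirms none give a value below 0.50.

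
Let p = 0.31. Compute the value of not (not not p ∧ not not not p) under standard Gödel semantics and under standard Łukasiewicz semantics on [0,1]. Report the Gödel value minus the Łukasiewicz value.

Gödel evaluation:
  not p: Gödel ¬ of 0.31 = 0 (operand ≠ 0)
  not not p: Gödel ¬ of 0 = 1 (operand is 0)
  not p: Gödel ¬ of 0.31 = 0 (operand ≠ 0)
  not not p: Gödel ¬ of 0 = 1 (operand is 0)
  not not not p: Gödel ¬ of 1 = 0 (operand ≠ 0)
  (not not p ∧ not not not p) = min(1, 0) = 0
  not (not not p ∧ not not not p): Gödel ¬ of 0 = 1 (operand is 0)
  Gödel value = 1
Łukasiewicz evaluation:
  not p: Łukasiewicz ¬ gives 1 − 0.31 = 0.69
  not not p: Łukasiewicz ¬ gives 1 − 0.69 = 0.31
  not p: Łukasiewicz ¬ gives 1 − 0.31 = 0.69
  not not p: Łukasiewicz ¬ gives 1 − 0.69 = 0.31
  not not not p: Łukasiewicz ¬ gives 1 − 0.31 = 0.69
  (not not p ∧ not not not p) = min(0.31, 0.69) = 0.31
  not (not not p ∧ not not not p): Łukasiewicz ¬ gives 1 − 0.31 = 0.69
  Łukasiewicz value = 0.69
Difference: 1 − 0.69 = 0.31

0.31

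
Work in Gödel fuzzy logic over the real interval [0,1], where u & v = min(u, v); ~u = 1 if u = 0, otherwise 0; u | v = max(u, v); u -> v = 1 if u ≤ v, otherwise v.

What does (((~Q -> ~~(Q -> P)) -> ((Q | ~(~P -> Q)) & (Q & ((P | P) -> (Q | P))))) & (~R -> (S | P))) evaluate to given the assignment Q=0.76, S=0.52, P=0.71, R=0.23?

~Q: Gödel ¬ of 0.76 = 0 (operand ≠ 0)
(Q -> P): 0.76 > 0.71, so result = 0.71
~(Q -> P): Gödel ¬ of 0.71 = 0 (operand ≠ 0)
~~(Q -> P): Gödel ¬ of 0 = 1 (operand is 0)
(~Q -> ~~(Q -> P)): 0 ≤ 1, so result = 1
~P: Gödel ¬ of 0.71 = 0 (operand ≠ 0)
(~P -> Q): 0 ≤ 0.76, so result = 1
~(~P -> Q): Gödel ¬ of 1 = 0 (operand ≠ 0)
(Q | ~(~P -> Q)) = max(0.76, 0) = 0.76
(P | P) = max(0.71, 0.71) = 0.71
(Q | P) = max(0.76, 0.71) = 0.76
((P | P) -> (Q | P)): 0.71 ≤ 0.76, so result = 1
(Q & ((P | P) -> (Q | P))) = min(0.76, 1) = 0.76
((Q | ~(~P -> Q)) & (Q & ((P | P) -> (Q | P)))) = min(0.76, 0.76) = 0.76
((~Q -> ~~(Q -> P)) -> ((Q | ~(~P -> Q)) & (Q & ((P | P) -> (Q | P))))): 1 > 0.76, so result = 0.76
~R: Gödel ¬ of 0.23 = 0 (operand ≠ 0)
(S | P) = max(0.52, 0.71) = 0.71
(~R -> (S | P)): 0 ≤ 0.71, so result = 1
(((~Q -> ~~(Q -> P)) -> ((Q | ~(~P -> Q)) & (Q & ((P | P) -> (Q | P))))) & (~R -> (S | P))) = min(0.76, 1) = 0.76

0.76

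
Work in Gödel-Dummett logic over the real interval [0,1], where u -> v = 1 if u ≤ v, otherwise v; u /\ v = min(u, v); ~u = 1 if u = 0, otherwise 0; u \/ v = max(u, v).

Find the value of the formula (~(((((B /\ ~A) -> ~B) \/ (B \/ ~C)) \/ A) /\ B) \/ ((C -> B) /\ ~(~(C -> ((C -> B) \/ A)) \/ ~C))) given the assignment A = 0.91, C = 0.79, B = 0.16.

~A: Gödel ¬ of 0.91 = 0 (operand ≠ 0)
(B /\ ~A) = min(0.16, 0) = 0
~B: Gödel ¬ of 0.16 = 0 (operand ≠ 0)
((B /\ ~A) -> ~B): 0 ≤ 0, so result = 1
~C: Gödel ¬ of 0.79 = 0 (operand ≠ 0)
(B \/ ~C) = max(0.16, 0) = 0.16
(((B /\ ~A) -> ~B) \/ (B \/ ~C)) = max(1, 0.16) = 1
((((B /\ ~A) -> ~B) \/ (B \/ ~C)) \/ A) = max(1, 0.91) = 1
(((((B /\ ~A) -> ~B) \/ (B \/ ~C)) \/ A) /\ B) = min(1, 0.16) = 0.16
~(((((B /\ ~A) -> ~B) \/ (B \/ ~C)) \/ A) /\ B): Gödel ¬ of 0.16 = 0 (operand ≠ 0)
(C -> B): 0.79 > 0.16, so result = 0.16
(C -> B): 0.79 > 0.16, so result = 0.16
((C -> B) \/ A) = max(0.16, 0.91) = 0.91
(C -> ((C -> B) \/ A)): 0.79 ≤ 0.91, so result = 1
~(C -> ((C -> B) \/ A)): Gödel ¬ of 1 = 0 (operand ≠ 0)
~C: Gödel ¬ of 0.79 = 0 (operand ≠ 0)
(~(C -> ((C -> B) \/ A)) \/ ~C) = max(0, 0) = 0
~(~(C -> ((C -> B) \/ A)) \/ ~C): Gödel ¬ of 0 = 1 (operand is 0)
((C -> B) /\ ~(~(C -> ((C -> B) \/ A)) \/ ~C)) = min(0.16, 1) = 0.16
(~(((((B /\ ~A) -> ~B) \/ (B \/ ~C)) \/ A) /\ B) \/ ((C -> B) /\ ~(~(C -> ((C -> B) \/ A)) \/ ~C))) = max(0, 0.16) = 0.16

0.16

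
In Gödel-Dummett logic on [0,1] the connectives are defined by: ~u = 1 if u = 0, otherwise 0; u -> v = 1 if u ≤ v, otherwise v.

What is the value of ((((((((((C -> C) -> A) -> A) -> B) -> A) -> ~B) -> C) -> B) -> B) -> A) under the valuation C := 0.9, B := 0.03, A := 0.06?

(C -> C): 0.9 ≤ 0.9, so result = 1
((C -> C) -> A): 1 > 0.06, so result = 0.06
(((C -> C) -> A) -> A): 0.06 ≤ 0.06, so result = 1
((((C -> C) -> A) -> A) -> B): 1 > 0.03, so result = 0.03
(((((C -> C) -> A) -> A) -> B) -> A): 0.03 ≤ 0.06, so result = 1
~B: Gödel ¬ of 0.03 = 0 (operand ≠ 0)
((((((C -> C) -> A) -> A) -> B) -> A) -> ~B): 1 > 0, so result = 0
(((((((C -> C) -> A) -> A) -> B) -> A) -> ~B) -> C): 0 ≤ 0.9, so result = 1
((((((((C -> C) -> A) -> A) -> B) -> A) -> ~B) -> C) -> B): 1 > 0.03, so result = 0.03
(((((((((C -> C) -> A) -> A) -> B) -> A) -> ~B) -> C) -> B) -> B): 0.03 ≤ 0.03, so result = 1
((((((((((C -> C) -> A) -> A) -> B) -> A) -> ~B) -> C) -> B) -> B) -> A): 1 > 0.06, so result = 0.06

0.06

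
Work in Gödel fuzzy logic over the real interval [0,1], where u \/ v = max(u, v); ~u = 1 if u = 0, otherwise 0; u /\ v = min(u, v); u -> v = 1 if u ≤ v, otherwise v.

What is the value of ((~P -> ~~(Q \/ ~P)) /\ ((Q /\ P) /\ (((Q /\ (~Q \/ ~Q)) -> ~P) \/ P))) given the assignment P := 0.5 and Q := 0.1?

0.10

~P: Gödel ¬ of 0.5 = 0 (operand ≠ 0)
~P: Gödel ¬ of 0.5 = 0 (operand ≠ 0)
(Q \/ ~P) = max(0.1, 0) = 0.1
~(Q \/ ~P): Gödel ¬ of 0.1 = 0 (operand ≠ 0)
~~(Q \/ ~P): Gödel ¬ of 0 = 1 (operand is 0)
(~P -> ~~(Q \/ ~P)): 0 ≤ 1, so result = 1
(Q /\ P) = min(0.1, 0.5) = 0.1
~Q: Gödel ¬ of 0.1 = 0 (operand ≠ 0)
~Q: Gödel ¬ of 0.1 = 0 (operand ≠ 0)
(~Q \/ ~Q) = max(0, 0) = 0
(Q /\ (~Q \/ ~Q)) = min(0.1, 0) = 0
~P: Gödel ¬ of 0.5 = 0 (operand ≠ 0)
((Q /\ (~Q \/ ~Q)) -> ~P): 0 ≤ 0, so result = 1
(((Q /\ (~Q \/ ~Q)) -> ~P) \/ P) = max(1, 0.5) = 1
((Q /\ P) /\ (((Q /\ (~Q \/ ~Q)) -> ~P) \/ P)) = min(0.1, 1) = 0.1
((~P -> ~~(Q \/ ~P)) /\ ((Q /\ P) /\ (((Q /\ (~Q \/ ~Q)) -> ~P) \/ P))) = min(1, 0.1) = 0.1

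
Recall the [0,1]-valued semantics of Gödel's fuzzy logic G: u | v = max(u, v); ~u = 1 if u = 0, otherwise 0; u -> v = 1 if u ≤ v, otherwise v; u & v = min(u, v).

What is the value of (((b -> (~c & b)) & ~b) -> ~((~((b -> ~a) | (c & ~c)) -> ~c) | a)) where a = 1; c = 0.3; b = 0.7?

~c: Gödel ¬ of 0.3 = 0 (operand ≠ 0)
(~c & b) = min(0, 0.7) = 0
(b -> (~c & b)): 0.7 > 0, so result = 0
~b: Gödel ¬ of 0.7 = 0 (operand ≠ 0)
((b -> (~c & b)) & ~b) = min(0, 0) = 0
~a: Gödel ¬ of 1 = 0 (operand ≠ 0)
(b -> ~a): 0.7 > 0, so result = 0
~c: Gödel ¬ of 0.3 = 0 (operand ≠ 0)
(c & ~c) = min(0.3, 0) = 0
((b -> ~a) | (c & ~c)) = max(0, 0) = 0
~((b -> ~a) | (c & ~c)): Gödel ¬ of 0 = 1 (operand is 0)
~c: Gödel ¬ of 0.3 = 0 (operand ≠ 0)
(~((b -> ~a) | (c & ~c)) -> ~c): 1 > 0, so result = 0
((~((b -> ~a) | (c & ~c)) -> ~c) | a) = max(0, 1) = 1
~((~((b -> ~a) | (c & ~c)) -> ~c) | a): Gödel ¬ of 1 = 0 (operand ≠ 0)
(((b -> (~c & b)) & ~b) -> ~((~((b -> ~a) | (c & ~c)) -> ~c) | a)): 0 ≤ 0, so result = 1

1.00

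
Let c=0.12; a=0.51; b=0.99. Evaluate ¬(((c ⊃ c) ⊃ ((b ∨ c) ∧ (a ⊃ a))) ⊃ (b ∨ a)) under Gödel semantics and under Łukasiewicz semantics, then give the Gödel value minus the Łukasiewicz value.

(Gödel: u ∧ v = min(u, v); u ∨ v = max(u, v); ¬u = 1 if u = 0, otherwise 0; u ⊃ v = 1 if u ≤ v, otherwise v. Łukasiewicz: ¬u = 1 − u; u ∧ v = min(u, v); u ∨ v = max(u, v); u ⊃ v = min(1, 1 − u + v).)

0.00

Gödel evaluation:
  (c ⊃ c): 0.12 ≤ 0.12, so result = 1
  (b ∨ c) = max(0.99, 0.12) = 0.99
  (a ⊃ a): 0.51 ≤ 0.51, so result = 1
  ((b ∨ c) ∧ (a ⊃ a)) = min(0.99, 1) = 0.99
  ((c ⊃ c) ⊃ ((b ∨ c) ∧ (a ⊃ a))): 1 > 0.99, so result = 0.99
  (b ∨ a) = max(0.99, 0.51) = 0.99
  (((c ⊃ c) ⊃ ((b ∨ c) ∧ (a ⊃ a))) ⊃ (b ∨ a)): 0.99 ≤ 0.99, so result = 1
  ¬(((c ⊃ c) ⊃ ((b ∨ c) ∧ (a ⊃ a))) ⊃ (b ∨ a)): Gödel ¬ of 1 = 0 (operand ≠ 0)
  Gödel value = 0
Łukasiewicz evaluation:
  (c ⊃ c): min(1, 1 − 0.12 + 0.12) = 1
  (b ∨ c) = max(0.99, 0.12) = 0.99
  (a ⊃ a): min(1, 1 − 0.51 + 0.51) = 1
  ((b ∨ c) ∧ (a ⊃ a)) = min(0.99, 1) = 0.99
  ((c ⊃ c) ⊃ ((b ∨ c) ∧ (a ⊃ a))): min(1, 1 − 1 + 0.99) = 0.99
  (b ∨ a) = max(0.99, 0.51) = 0.99
  (((c ⊃ c) ⊃ ((b ∨ c) ∧ (a ⊃ a))) ⊃ (b ∨ a)): min(1, 1 − 0.99 + 0.99) = 1
  ¬(((c ⊃ c) ⊃ ((b ∨ c) ∧ (a ⊃ a))) ⊃ (b ∨ a)): Łukasiewicz ¬ gives 1 − 1 = 0
  Łukasiewicz value = 0
Difference: 0 − 0 = 0.00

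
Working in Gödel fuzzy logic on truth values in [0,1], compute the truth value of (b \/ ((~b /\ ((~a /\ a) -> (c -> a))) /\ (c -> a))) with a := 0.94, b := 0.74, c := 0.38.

~b: Gödel ¬ of 0.74 = 0 (operand ≠ 0)
~a: Gödel ¬ of 0.94 = 0 (operand ≠ 0)
(~a /\ a) = min(0, 0.94) = 0
(c -> a): 0.38 ≤ 0.94, so result = 1
((~a /\ a) -> (c -> a)): 0 ≤ 1, so result = 1
(~b /\ ((~a /\ a) -> (c -> a))) = min(0, 1) = 0
(c -> a): 0.38 ≤ 0.94, so result = 1
((~b /\ ((~a /\ a) -> (c -> a))) /\ (c -> a)) = min(0, 1) = 0
(b \/ ((~b /\ ((~a /\ a) -> (c -> a))) /\ (c -> a))) = max(0.74, 0) = 0.74

0.74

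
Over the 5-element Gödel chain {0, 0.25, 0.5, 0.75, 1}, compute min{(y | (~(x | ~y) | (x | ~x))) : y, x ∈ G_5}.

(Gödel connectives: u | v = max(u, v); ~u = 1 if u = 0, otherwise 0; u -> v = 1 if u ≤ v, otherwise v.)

0.25

The minimum is attained at y = 0, x = 0.25:
  ~y: Gödel ¬ of 0 = 1 (operand is 0)
  (x | ~y) = max(0.25, 1) = 1
  ~(x | ~y): Gödel ¬ of 1 = 0 (operand ≠ 0)
  ~x: Gödel ¬ of 0.25 = 0 (operand ≠ 0)
  (x | ~x) = max(0.25, 0) = 0.25
  (~(x | ~y) | (x | ~x)) = max(0, 0.25) = 0.25
  (y | (~(x | ~y) | (x | ~x))) = max(0, 0.25) = 0.25
Checking all 25 assignments confirms none give a value below 0.25.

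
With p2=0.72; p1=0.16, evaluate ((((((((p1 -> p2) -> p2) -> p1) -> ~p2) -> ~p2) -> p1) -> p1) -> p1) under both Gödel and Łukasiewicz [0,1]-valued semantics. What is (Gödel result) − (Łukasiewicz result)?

Gödel evaluation:
  (p1 -> p2): 0.16 ≤ 0.72, so result = 1
  ((p1 -> p2) -> p2): 1 > 0.72, so result = 0.72
  (((p1 -> p2) -> p2) -> p1): 0.72 > 0.16, so result = 0.16
  ~p2: Gödel ¬ of 0.72 = 0 (operand ≠ 0)
  ((((p1 -> p2) -> p2) -> p1) -> ~p2): 0.16 > 0, so result = 0
  ~p2: Gödel ¬ of 0.72 = 0 (operand ≠ 0)
  (((((p1 -> p2) -> p2) -> p1) -> ~p2) -> ~p2): 0 ≤ 0, so result = 1
  ((((((p1 -> p2) -> p2) -> p1) -> ~p2) -> ~p2) -> p1): 1 > 0.16, so result = 0.16
  (((((((p1 -> p2) -> p2) -> p1) -> ~p2) -> ~p2) -> p1) -> p1): 0.16 ≤ 0.16, so result = 1
  ((((((((p1 -> p2) -> p2) -> p1) -> ~p2) -> ~p2) -> p1) -> p1) -> p1): 1 > 0.16, so result = 0.16
  Gödel value = 0.16
Łukasiewicz evaluation:
  (p1 -> p2): min(1, 1 − 0.16 + 0.72) = 1
  ((p1 -> p2) -> p2): min(1, 1 − 1 + 0.72) = 0.72
  (((p1 -> p2) -> p2) -> p1): min(1, 1 − 0.72 + 0.16) = 0.44
  ~p2: Łukasiewicz ¬ gives 1 − 0.72 = 0.28
  ((((p1 -> p2) -> p2) -> p1) -> ~p2): min(1, 1 − 0.44 + 0.28) = 0.84
  ~p2: Łukasiewicz ¬ gives 1 − 0.72 = 0.28
  (((((p1 -> p2) -> p2) -> p1) -> ~p2) -> ~p2): min(1, 1 − 0.84 + 0.28) = 0.44
  ((((((p1 -> p2) -> p2) -> p1) -> ~p2) -> ~p2) -> p1): min(1, 1 − 0.44 + 0.16) = 0.72
  (((((((p1 -> p2) -> p2) -> p1) -> ~p2) -> ~p2) -> p1) -> p1): min(1, 1 − 0.72 + 0.16) = 0.44
  ((((((((p1 -> p2) -> p2) -> p1) -> ~p2) -> ~p2) -> p1) -> p1) -> p1): min(1, 1 − 0.44 + 0.16) = 0.72
  Łukasiewicz value = 0.72
Difference: 0.16 − 0.72 = -0.56

-0.56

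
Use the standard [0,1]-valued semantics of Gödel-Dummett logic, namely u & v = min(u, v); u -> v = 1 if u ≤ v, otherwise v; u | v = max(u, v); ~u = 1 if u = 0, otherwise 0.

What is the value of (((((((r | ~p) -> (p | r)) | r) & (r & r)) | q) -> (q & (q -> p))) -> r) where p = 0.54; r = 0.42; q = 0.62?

~p: Gödel ¬ of 0.54 = 0 (operand ≠ 0)
(r | ~p) = max(0.42, 0) = 0.42
(p | r) = max(0.54, 0.42) = 0.54
((r | ~p) -> (p | r)): 0.42 ≤ 0.54, so result = 1
(((r | ~p) -> (p | r)) | r) = max(1, 0.42) = 1
(r & r) = min(0.42, 0.42) = 0.42
((((r | ~p) -> (p | r)) | r) & (r & r)) = min(1, 0.42) = 0.42
(((((r | ~p) -> (p | r)) | r) & (r & r)) | q) = max(0.42, 0.62) = 0.62
(q -> p): 0.62 > 0.54, so result = 0.54
(q & (q -> p)) = min(0.62, 0.54) = 0.54
((((((r | ~p) -> (p | r)) | r) & (r & r)) | q) -> (q & (q -> p))): 0.62 > 0.54, so result = 0.54
(((((((r | ~p) -> (p | r)) | r) & (r & r)) | q) -> (q & (q -> p))) -> r): 0.54 > 0.42, so result = 0.42

0.42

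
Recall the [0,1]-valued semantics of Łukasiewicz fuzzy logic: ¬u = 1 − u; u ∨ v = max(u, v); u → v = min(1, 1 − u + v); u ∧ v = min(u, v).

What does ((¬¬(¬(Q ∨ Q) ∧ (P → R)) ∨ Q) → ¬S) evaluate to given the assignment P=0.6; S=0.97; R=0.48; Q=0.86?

(Q ∨ Q) = max(0.86, 0.86) = 0.86
¬(Q ∨ Q): Łukasiewicz ¬ gives 1 − 0.86 = 0.14
(P → R): min(1, 1 − 0.6 + 0.48) = 0.88
(¬(Q ∨ Q) ∧ (P → R)) = min(0.14, 0.88) = 0.14
¬(¬(Q ∨ Q) ∧ (P → R)): Łukasiewicz ¬ gives 1 − 0.14 = 0.86
¬¬(¬(Q ∨ Q) ∧ (P → R)): Łukasiewicz ¬ gives 1 − 0.86 = 0.14
(¬¬(¬(Q ∨ Q) ∧ (P → R)) ∨ Q) = max(0.14, 0.86) = 0.86
¬S: Łukasiewicz ¬ gives 1 − 0.97 = 0.03
((¬¬(¬(Q ∨ Q) ∧ (P → R)) ∨ Q) → ¬S): min(1, 1 − 0.86 + 0.03) = 0.17

0.17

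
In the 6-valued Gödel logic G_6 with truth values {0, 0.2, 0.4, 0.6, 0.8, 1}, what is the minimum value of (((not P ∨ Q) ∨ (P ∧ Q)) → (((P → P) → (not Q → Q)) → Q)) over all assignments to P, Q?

The minimum is attained at P = 0, Q = 0.2:
  not P: Gödel ¬ of 0 = 1 (operand is 0)
  (not P ∨ Q) = max(1, 0.2) = 1
  (P ∧ Q) = min(0, 0.2) = 0
  ((not P ∨ Q) ∨ (P ∧ Q)) = max(1, 0) = 1
  (P → P): 0 ≤ 0, so result = 1
  not Q: Gödel ¬ of 0.2 = 0 (operand ≠ 0)
  (not Q → Q): 0 ≤ 0.2, so result = 1
  ((P → P) → (not Q → Q)): 1 ≤ 1, so result = 1
  (((P → P) → (not Q → Q)) → Q): 1 > 0.2, so result = 0.2
  (((not P ∨ Q) ∨ (P ∧ Q)) → (((P → P) → (not Q → Q)) → Q)): 1 > 0.2, so result = 0.2
Checking all 36 assignments confirms none give a value below 0.20.

0.20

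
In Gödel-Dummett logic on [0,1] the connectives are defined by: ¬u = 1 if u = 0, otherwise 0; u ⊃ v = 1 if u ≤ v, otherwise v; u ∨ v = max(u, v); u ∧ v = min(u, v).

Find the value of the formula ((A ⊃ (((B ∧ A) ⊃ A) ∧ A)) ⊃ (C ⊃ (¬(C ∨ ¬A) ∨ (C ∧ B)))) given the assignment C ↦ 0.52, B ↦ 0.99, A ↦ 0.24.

(B ∧ A) = min(0.99, 0.24) = 0.24
((B ∧ A) ⊃ A): 0.24 ≤ 0.24, so result = 1
(((B ∧ A) ⊃ A) ∧ A) = min(1, 0.24) = 0.24
(A ⊃ (((B ∧ A) ⊃ A) ∧ A)): 0.24 ≤ 0.24, so result = 1
¬A: Gödel ¬ of 0.24 = 0 (operand ≠ 0)
(C ∨ ¬A) = max(0.52, 0) = 0.52
¬(C ∨ ¬A): Gödel ¬ of 0.52 = 0 (operand ≠ 0)
(C ∧ B) = min(0.52, 0.99) = 0.52
(¬(C ∨ ¬A) ∨ (C ∧ B)) = max(0, 0.52) = 0.52
(C ⊃ (¬(C ∨ ¬A) ∨ (C ∧ B))): 0.52 ≤ 0.52, so result = 1
((A ⊃ (((B ∧ A) ⊃ A) ∧ A)) ⊃ (C ⊃ (¬(C ∨ ¬A) ∨ (C ∧ B)))): 1 ≤ 1, so result = 1

1.00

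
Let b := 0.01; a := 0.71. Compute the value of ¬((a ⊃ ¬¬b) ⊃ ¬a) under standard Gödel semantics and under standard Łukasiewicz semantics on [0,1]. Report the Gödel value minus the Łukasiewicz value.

Gödel evaluation:
  ¬b: Gödel ¬ of 0.01 = 0 (operand ≠ 0)
  ¬¬b: Gödel ¬ of 0 = 1 (operand is 0)
  (a ⊃ ¬¬b): 0.71 ≤ 1, so result = 1
  ¬a: Gödel ¬ of 0.71 = 0 (operand ≠ 0)
  ((a ⊃ ¬¬b) ⊃ ¬a): 1 > 0, so result = 0
  ¬((a ⊃ ¬¬b) ⊃ ¬a): Gödel ¬ of 0 = 1 (operand is 0)
  Gödel value = 1
Łukasiewicz evaluation:
  ¬b: Łukasiewicz ¬ gives 1 − 0.01 = 0.99
  ¬¬b: Łukasiewicz ¬ gives 1 − 0.99 = 0.01
  (a ⊃ ¬¬b): min(1, 1 − 0.71 + 0.01) = 0.3
  ¬a: Łukasiewicz ¬ gives 1 − 0.71 = 0.29
  ((a ⊃ ¬¬b) ⊃ ¬a): min(1, 1 − 0.3 + 0.29) = 0.99
  ¬((a ⊃ ¬¬b) ⊃ ¬a): Łukasiewicz ¬ gives 1 − 0.99 = 0.01
  Łukasiewicz value = 0.01
Difference: 1 − 0.01 = 0.99

0.99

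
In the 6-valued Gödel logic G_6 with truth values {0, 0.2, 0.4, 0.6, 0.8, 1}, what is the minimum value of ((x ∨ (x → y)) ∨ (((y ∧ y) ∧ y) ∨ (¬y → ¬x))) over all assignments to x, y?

0.20

The minimum is attained at x = 0.2, y = 0:
  (x → y): 0.2 > 0, so result = 0
  (x ∨ (x → y)) = max(0.2, 0) = 0.2
  (y ∧ y) = min(0, 0) = 0
  ((y ∧ y) ∧ y) = min(0, 0) = 0
  ¬y: Gödel ¬ of 0 = 1 (operand is 0)
  ¬x: Gödel ¬ of 0.2 = 0 (operand ≠ 0)
  (¬y → ¬x): 1 > 0, so result = 0
  (((y ∧ y) ∧ y) ∨ (¬y → ¬x)) = max(0, 0) = 0
  ((x ∨ (x → y)) ∨ (((y ∧ y) ∧ y) ∨ (¬y → ¬x))) = max(0.2, 0) = 0.2
Checking all 36 assignments confirms none give a value below 0.20.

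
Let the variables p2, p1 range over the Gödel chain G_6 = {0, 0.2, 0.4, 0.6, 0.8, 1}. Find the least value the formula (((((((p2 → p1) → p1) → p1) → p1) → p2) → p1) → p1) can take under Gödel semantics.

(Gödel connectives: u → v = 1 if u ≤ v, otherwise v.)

0.20

The minimum is attained at p2 = 0, p1 = 0.2:
  (p2 → p1): 0 ≤ 0.2, so result = 1
  ((p2 → p1) → p1): 1 > 0.2, so result = 0.2
  (((p2 → p1) → p1) → p1): 0.2 ≤ 0.2, so result = 1
  ((((p2 → p1) → p1) → p1) → p1): 1 > 0.2, so result = 0.2
  (((((p2 → p1) → p1) → p1) → p1) → p2): 0.2 > 0, so result = 0
  ((((((p2 → p1) → p1) → p1) → p1) → p2) → p1): 0 ≤ 0.2, so result = 1
  (((((((p2 → p1) → p1) → p1) → p1) → p2) → p1) → p1): 1 > 0.2, so result = 0.2
Checking all 36 assignments confirms none give a value below 0.20.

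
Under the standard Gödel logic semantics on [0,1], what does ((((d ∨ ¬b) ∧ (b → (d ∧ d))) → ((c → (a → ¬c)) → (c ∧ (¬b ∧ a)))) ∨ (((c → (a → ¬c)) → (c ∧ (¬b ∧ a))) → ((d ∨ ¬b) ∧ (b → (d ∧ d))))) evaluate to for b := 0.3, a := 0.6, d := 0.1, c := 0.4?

¬b: Gödel ¬ of 0.3 = 0 (operand ≠ 0)
(d ∨ ¬b) = max(0.1, 0) = 0.1
(d ∧ d) = min(0.1, 0.1) = 0.1
(b → (d ∧ d)): 0.3 > 0.1, so result = 0.1
((d ∨ ¬b) ∧ (b → (d ∧ d))) = min(0.1, 0.1) = 0.1
¬c: Gödel ¬ of 0.4 = 0 (operand ≠ 0)
(a → ¬c): 0.6 > 0, so result = 0
(c → (a → ¬c)): 0.4 > 0, so result = 0
¬b: Gödel ¬ of 0.3 = 0 (operand ≠ 0)
(¬b ∧ a) = min(0, 0.6) = 0
(c ∧ (¬b ∧ a)) = min(0.4, 0) = 0
((c → (a → ¬c)) → (c ∧ (¬b ∧ a))): 0 ≤ 0, so result = 1
(((d ∨ ¬b) ∧ (b → (d ∧ d))) → ((c → (a → ¬c)) → (c ∧ (¬b ∧ a)))): 0.1 ≤ 1, so result = 1
¬c: Gödel ¬ of 0.4 = 0 (operand ≠ 0)
(a → ¬c): 0.6 > 0, so result = 0
(c → (a → ¬c)): 0.4 > 0, so result = 0
¬b: Gödel ¬ of 0.3 = 0 (operand ≠ 0)
(¬b ∧ a) = min(0, 0.6) = 0
(c ∧ (¬b ∧ a)) = min(0.4, 0) = 0
((c → (a → ¬c)) → (c ∧ (¬b ∧ a))): 0 ≤ 0, so result = 1
¬b: Gödel ¬ of 0.3 = 0 (operand ≠ 0)
(d ∨ ¬b) = max(0.1, 0) = 0.1
(d ∧ d) = min(0.1, 0.1) = 0.1
(b → (d ∧ d)): 0.3 > 0.1, so result = 0.1
((d ∨ ¬b) ∧ (b → (d ∧ d))) = min(0.1, 0.1) = 0.1
(((c → (a → ¬c)) → (c ∧ (¬b ∧ a))) → ((d ∨ ¬b) ∧ (b → (d ∧ d)))): 1 > 0.1, so result = 0.1
((((d ∨ ¬b) ∧ (b → (d ∧ d))) → ((c → (a → ¬c)) → (c ∧ (¬b ∧ a)))) ∨ (((c → (a → ¬c)) → (c ∧ (¬b ∧ a))) → ((d ∨ ¬b) ∧ (b → (d ∧ d))))) = max(1, 0.1) = 1

1.00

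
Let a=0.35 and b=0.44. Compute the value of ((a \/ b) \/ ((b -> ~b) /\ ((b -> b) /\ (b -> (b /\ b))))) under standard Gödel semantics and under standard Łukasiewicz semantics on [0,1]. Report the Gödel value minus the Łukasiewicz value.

Gödel evaluation:
  (a \/ b) = max(0.35, 0.44) = 0.44
  ~b: Gödel ¬ of 0.44 = 0 (operand ≠ 0)
  (b -> ~b): 0.44 > 0, so result = 0
  (b -> b): 0.44 ≤ 0.44, so result = 1
  (b /\ b) = min(0.44, 0.44) = 0.44
  (b -> (b /\ b)): 0.44 ≤ 0.44, so result = 1
  ((b -> b) /\ (b -> (b /\ b))) = min(1, 1) = 1
  ((b -> ~b) /\ ((b -> b) /\ (b -> (b /\ b)))) = min(0, 1) = 0
  ((a \/ b) \/ ((b -> ~b) /\ ((b -> b) /\ (b -> (b /\ b))))) = max(0.44, 0) = 0.44
  Gödel value = 0.44
Łukasiewicz evaluation:
  (a \/ b) = max(0.35, 0.44) = 0.44
  ~b: Łukasiewicz ¬ gives 1 − 0.44 = 0.56
  (b -> ~b): min(1, 1 − 0.44 + 0.56) = 1
  (b -> b): min(1, 1 − 0.44 + 0.44) = 1
  (b /\ b) = min(0.44, 0.44) = 0.44
  (b -> (b /\ b)): min(1, 1 − 0.44 + 0.44) = 1
  ((b -> b) /\ (b -> (b /\ b))) = min(1, 1) = 1
  ((b -> ~b) /\ ((b -> b) /\ (b -> (b /\ b)))) = min(1, 1) = 1
  ((a \/ b) \/ ((b -> ~b) /\ ((b -> b) /\ (b -> (b /\ b))))) = max(0.44, 1) = 1
  Łukasiewicz value = 1
Difference: 0.44 − 1 = -0.56

-0.56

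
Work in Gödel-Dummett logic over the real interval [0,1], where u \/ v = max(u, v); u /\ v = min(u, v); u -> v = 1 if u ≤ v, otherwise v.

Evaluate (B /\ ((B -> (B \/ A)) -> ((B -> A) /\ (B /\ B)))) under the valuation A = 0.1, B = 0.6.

0.10

(B \/ A) = max(0.6, 0.1) = 0.6
(B -> (B \/ A)): 0.6 ≤ 0.6, so result = 1
(B -> A): 0.6 > 0.1, so result = 0.1
(B /\ B) = min(0.6, 0.6) = 0.6
((B -> A) /\ (B /\ B)) = min(0.1, 0.6) = 0.1
((B -> (B \/ A)) -> ((B -> A) /\ (B /\ B))): 1 > 0.1, so result = 0.1
(B /\ ((B -> (B \/ A)) -> ((B -> A) /\ (B /\ B)))) = min(0.6, 0.1) = 0.1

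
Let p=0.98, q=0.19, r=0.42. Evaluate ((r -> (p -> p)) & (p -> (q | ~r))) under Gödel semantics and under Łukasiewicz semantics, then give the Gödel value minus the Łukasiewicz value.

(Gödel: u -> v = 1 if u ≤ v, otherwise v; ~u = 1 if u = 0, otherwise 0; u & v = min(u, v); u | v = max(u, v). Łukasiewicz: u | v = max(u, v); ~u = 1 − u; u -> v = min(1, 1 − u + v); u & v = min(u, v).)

Gödel evaluation:
  (p -> p): 0.98 ≤ 0.98, so result = 1
  (r -> (p -> p)): 0.42 ≤ 1, so result = 1
  ~r: Gödel ¬ of 0.42 = 0 (operand ≠ 0)
  (q | ~r) = max(0.19, 0) = 0.19
  (p -> (q | ~r)): 0.98 > 0.19, so result = 0.19
  ((r -> (p -> p)) & (p -> (q | ~r))) = min(1, 0.19) = 0.19
  Gödel value = 0.19
Łukasiewicz evaluation:
  (p -> p): min(1, 1 − 0.98 + 0.98) = 1
  (r -> (p -> p)): min(1, 1 − 0.42 + 1) = 1
  ~r: Łukasiewicz ¬ gives 1 − 0.42 = 0.58
  (q | ~r) = max(0.19, 0.58) = 0.58
  (p -> (q | ~r)): min(1, 1 − 0.98 + 0.58) = 0.6
  ((r -> (p -> p)) & (p -> (q | ~r))) = min(1, 0.6) = 0.6
  Łukasiewicz value = 0.6
Difference: 0.19 − 0.6 = -0.41

-0.41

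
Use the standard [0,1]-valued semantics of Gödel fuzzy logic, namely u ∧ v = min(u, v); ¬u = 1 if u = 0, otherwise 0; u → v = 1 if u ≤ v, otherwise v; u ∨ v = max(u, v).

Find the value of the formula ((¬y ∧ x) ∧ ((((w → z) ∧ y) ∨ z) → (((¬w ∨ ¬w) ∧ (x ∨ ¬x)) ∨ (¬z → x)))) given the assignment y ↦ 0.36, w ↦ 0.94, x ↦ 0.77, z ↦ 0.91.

¬y: Gödel ¬ of 0.36 = 0 (operand ≠ 0)
(¬y ∧ x) = min(0, 0.77) = 0
(w → z): 0.94 > 0.91, so result = 0.91
((w → z) ∧ y) = min(0.91, 0.36) = 0.36
(((w → z) ∧ y) ∨ z) = max(0.36, 0.91) = 0.91
¬w: Gödel ¬ of 0.94 = 0 (operand ≠ 0)
¬w: Gödel ¬ of 0.94 = 0 (operand ≠ 0)
(¬w ∨ ¬w) = max(0, 0) = 0
¬x: Gödel ¬ of 0.77 = 0 (operand ≠ 0)
(x ∨ ¬x) = max(0.77, 0) = 0.77
((¬w ∨ ¬w) ∧ (x ∨ ¬x)) = min(0, 0.77) = 0
¬z: Gödel ¬ of 0.91 = 0 (operand ≠ 0)
(¬z → x): 0 ≤ 0.77, so result = 1
(((¬w ∨ ¬w) ∧ (x ∨ ¬x)) ∨ (¬z → x)) = max(0, 1) = 1
((((w → z) ∧ y) ∨ z) → (((¬w ∨ ¬w) ∧ (x ∨ ¬x)) ∨ (¬z → x))): 0.91 ≤ 1, so result = 1
((¬y ∧ x) ∧ ((((w → z) ∧ y) ∨ z) → (((¬w ∨ ¬w) ∧ (x ∨ ¬x)) ∨ (¬z → x)))) = min(0, 1) = 0

0.00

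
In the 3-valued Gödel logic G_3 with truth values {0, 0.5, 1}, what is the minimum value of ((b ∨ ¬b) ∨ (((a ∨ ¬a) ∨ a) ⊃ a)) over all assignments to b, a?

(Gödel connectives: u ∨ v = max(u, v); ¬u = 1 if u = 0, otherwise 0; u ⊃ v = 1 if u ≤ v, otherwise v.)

The minimum is attained at b = 0.5, a = 0:
  ¬b: Gödel ¬ of 0.5 = 0 (operand ≠ 0)
  (b ∨ ¬b) = max(0.5, 0) = 0.5
  ¬a: Gödel ¬ of 0 = 1 (operand is 0)
  (a ∨ ¬a) = max(0, 1) = 1
  ((a ∨ ¬a) ∨ a) = max(1, 0) = 1
  (((a ∨ ¬a) ∨ a) ⊃ a): 1 > 0, so result = 0
  ((b ∨ ¬b) ∨ (((a ∨ ¬a) ∨ a) ⊃ a)) = max(0.5, 0) = 0.5
Checking all 9 assignments confirms none give a value below 0.50.

0.50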